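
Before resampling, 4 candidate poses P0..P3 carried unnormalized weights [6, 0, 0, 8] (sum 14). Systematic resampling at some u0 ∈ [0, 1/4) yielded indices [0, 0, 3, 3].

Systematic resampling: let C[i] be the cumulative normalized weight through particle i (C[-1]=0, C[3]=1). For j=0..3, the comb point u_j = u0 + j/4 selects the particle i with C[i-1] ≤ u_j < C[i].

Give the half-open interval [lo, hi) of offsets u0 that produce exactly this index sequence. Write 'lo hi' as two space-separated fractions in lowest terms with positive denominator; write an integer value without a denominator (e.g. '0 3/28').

C = [3/7, 3/7, 3/7, 1]
j=0 picked index 0: u0 ∈ [0, 3/7)
j=1 picked index 0: u0 ∈ [-1/4, 5/28)
j=2 picked index 3: u0 ∈ [-1/14, 1/2)
j=3 picked index 3: u0 ∈ [-9/28, 1/4)
intersection: [0, 5/28)

0 5/28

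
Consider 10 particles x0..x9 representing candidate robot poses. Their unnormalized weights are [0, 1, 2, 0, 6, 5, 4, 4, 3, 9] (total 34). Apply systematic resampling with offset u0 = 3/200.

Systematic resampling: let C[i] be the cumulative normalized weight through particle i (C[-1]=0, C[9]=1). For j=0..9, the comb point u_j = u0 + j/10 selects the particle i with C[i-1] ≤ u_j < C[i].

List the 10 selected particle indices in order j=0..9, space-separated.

C = [0, 1/34, 3/34, 3/34, 9/34, 7/17, 9/17, 11/17, 25/34, 1]
j=0: u_0=3/200 ∈ [0, 1/34) → index 1
j=1: u_1=23/200 ∈ [3/34, 9/34) → index 4
j=2: u_2=43/200 ∈ [3/34, 9/34) → index 4
j=3: u_3=63/200 ∈ [9/34, 7/17) → index 5
j=4: u_4=83/200 ∈ [7/17, 9/17) → index 6
j=5: u_5=103/200 ∈ [7/17, 9/17) → index 6
j=6: u_6=123/200 ∈ [9/17, 11/17) → index 7
j=7: u_7=143/200 ∈ [11/17, 25/34) → index 8
j=8: u_8=163/200 ∈ [25/34, 1) → index 9
j=9: u_9=183/200 ∈ [25/34, 1) → index 9

1 4 4 5 6 6 7 8 9 9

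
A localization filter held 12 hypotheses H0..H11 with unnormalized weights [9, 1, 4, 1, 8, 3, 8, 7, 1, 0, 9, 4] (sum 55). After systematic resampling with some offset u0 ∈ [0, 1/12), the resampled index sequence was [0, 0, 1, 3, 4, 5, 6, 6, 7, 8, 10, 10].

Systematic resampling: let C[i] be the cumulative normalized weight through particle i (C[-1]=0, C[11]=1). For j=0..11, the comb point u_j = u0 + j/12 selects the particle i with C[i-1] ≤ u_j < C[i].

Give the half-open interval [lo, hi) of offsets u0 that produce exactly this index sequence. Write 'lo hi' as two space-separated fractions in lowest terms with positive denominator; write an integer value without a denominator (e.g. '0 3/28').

1/220 7/660

C = [9/55, 2/11, 14/55, 3/11, 23/55, 26/55, 34/55, 41/55, 42/55, 42/55, 51/55, 1]
j=0 picked index 0: u0 ∈ [0, 9/55)
j=1 picked index 0: u0 ∈ [-1/12, 53/660)
j=2 picked index 1: u0 ∈ [-1/330, 1/66)
j=3 picked index 3: u0 ∈ [1/220, 1/44)
j=4 picked index 4: u0 ∈ [-2/33, 14/165)
j=5 picked index 5: u0 ∈ [1/660, 37/660)
j=6 picked index 6: u0 ∈ [-3/110, 13/110)
j=7 picked index 6: u0 ∈ [-73/660, 23/660)
j=8 picked index 7: u0 ∈ [-8/165, 13/165)
j=9 picked index 8: u0 ∈ [-1/220, 3/220)
j=10 picked index 10: u0 ∈ [-23/330, 31/330)
j=11 picked index 10: u0 ∈ [-101/660, 7/660)
intersection: [1/220, 7/660)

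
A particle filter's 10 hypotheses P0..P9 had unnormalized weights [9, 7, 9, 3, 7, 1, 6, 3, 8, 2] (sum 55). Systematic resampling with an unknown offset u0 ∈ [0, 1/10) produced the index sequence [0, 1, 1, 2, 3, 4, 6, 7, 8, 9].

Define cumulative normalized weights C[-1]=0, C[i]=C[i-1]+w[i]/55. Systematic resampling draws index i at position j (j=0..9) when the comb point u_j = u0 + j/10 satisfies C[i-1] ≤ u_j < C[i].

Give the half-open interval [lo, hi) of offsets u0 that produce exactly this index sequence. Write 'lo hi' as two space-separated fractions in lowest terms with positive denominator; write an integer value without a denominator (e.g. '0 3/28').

C = [9/55, 16/55, 5/11, 28/55, 7/11, 36/55, 42/55, 9/11, 53/55, 1]
j=0 picked index 0: u0 ∈ [0, 9/55)
j=1 picked index 1: u0 ∈ [7/110, 21/110)
j=2 picked index 1: u0 ∈ [-2/55, 1/11)
j=3 picked index 2: u0 ∈ [-1/110, 17/110)
j=4 picked index 3: u0 ∈ [3/55, 6/55)
j=5 picked index 4: u0 ∈ [1/110, 3/22)
j=6 picked index 6: u0 ∈ [3/55, 9/55)
j=7 picked index 7: u0 ∈ [7/110, 13/110)
j=8 picked index 8: u0 ∈ [1/55, 9/55)
j=9 picked index 9: u0 ∈ [7/110, 1/10)
intersection: [7/110, 1/11)

7/110 1/11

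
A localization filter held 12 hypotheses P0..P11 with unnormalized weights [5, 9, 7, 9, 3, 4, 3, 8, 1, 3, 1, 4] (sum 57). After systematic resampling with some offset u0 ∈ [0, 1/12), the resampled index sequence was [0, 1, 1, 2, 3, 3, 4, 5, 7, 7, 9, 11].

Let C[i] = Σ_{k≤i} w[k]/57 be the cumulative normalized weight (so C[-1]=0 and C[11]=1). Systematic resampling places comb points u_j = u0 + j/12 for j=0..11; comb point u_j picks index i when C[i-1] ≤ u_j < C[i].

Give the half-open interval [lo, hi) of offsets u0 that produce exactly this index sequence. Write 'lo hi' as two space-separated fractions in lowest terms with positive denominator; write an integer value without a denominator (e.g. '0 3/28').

2/57 5/76

C = [5/57, 14/57, 7/19, 10/19, 11/19, 37/57, 40/57, 16/19, 49/57, 52/57, 53/57, 1]
j=0 picked index 0: u0 ∈ [0, 5/57)
j=1 picked index 1: u0 ∈ [1/228, 37/228)
j=2 picked index 1: u0 ∈ [-3/38, 3/38)
j=3 picked index 2: u0 ∈ [-1/228, 9/76)
j=4 picked index 3: u0 ∈ [2/57, 11/57)
j=5 picked index 3: u0 ∈ [-11/228, 25/228)
j=6 picked index 4: u0 ∈ [1/38, 3/38)
j=7 picked index 5: u0 ∈ [-1/228, 5/76)
j=8 picked index 7: u0 ∈ [2/57, 10/57)
j=9 picked index 7: u0 ∈ [-11/228, 7/76)
j=10 picked index 9: u0 ∈ [1/38, 3/38)
j=11 picked index 11: u0 ∈ [1/76, 1/12)
intersection: [2/57, 5/76)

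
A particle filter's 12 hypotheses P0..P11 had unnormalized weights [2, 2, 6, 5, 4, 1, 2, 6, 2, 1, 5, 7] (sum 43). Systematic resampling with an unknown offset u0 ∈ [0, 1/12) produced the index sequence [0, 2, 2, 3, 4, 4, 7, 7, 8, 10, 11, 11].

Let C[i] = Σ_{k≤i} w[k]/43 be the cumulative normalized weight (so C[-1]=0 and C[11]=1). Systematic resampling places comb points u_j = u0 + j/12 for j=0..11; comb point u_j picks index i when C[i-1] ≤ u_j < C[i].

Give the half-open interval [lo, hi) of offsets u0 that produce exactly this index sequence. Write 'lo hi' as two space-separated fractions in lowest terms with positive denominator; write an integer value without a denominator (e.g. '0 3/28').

2/129 13/516

C = [2/43, 4/43, 10/43, 15/43, 19/43, 20/43, 22/43, 28/43, 30/43, 31/43, 36/43, 1]
j=0 picked index 0: u0 ∈ [0, 2/43)
j=1 picked index 2: u0 ∈ [5/516, 77/516)
j=2 picked index 2: u0 ∈ [-19/258, 17/258)
j=3 picked index 3: u0 ∈ [-3/172, 17/172)
j=4 picked index 4: u0 ∈ [2/129, 14/129)
j=5 picked index 4: u0 ∈ [-35/516, 13/516)
j=6 picked index 7: u0 ∈ [1/86, 13/86)
j=7 picked index 7: u0 ∈ [-37/516, 35/516)
j=8 picked index 8: u0 ∈ [-2/129, 4/129)
j=9 picked index 10: u0 ∈ [-5/172, 15/172)
j=10 picked index 11: u0 ∈ [1/258, 1/6)
j=11 picked index 11: u0 ∈ [-41/516, 1/12)
intersection: [2/129, 13/516)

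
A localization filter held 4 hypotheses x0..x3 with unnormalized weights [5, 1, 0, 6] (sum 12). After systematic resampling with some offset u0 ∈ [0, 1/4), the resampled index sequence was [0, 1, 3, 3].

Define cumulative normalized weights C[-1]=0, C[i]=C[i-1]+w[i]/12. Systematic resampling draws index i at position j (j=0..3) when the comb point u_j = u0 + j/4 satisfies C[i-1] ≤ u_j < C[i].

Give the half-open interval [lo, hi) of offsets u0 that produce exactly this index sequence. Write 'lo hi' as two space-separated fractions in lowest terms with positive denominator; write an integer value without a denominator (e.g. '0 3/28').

1/6 1/4

C = [5/12, 1/2, 1/2, 1]
j=0 picked index 0: u0 ∈ [0, 5/12)
j=1 picked index 1: u0 ∈ [1/6, 1/4)
j=2 picked index 3: u0 ∈ [0, 1/2)
j=3 picked index 3: u0 ∈ [-1/4, 1/4)
intersection: [1/6, 1/4)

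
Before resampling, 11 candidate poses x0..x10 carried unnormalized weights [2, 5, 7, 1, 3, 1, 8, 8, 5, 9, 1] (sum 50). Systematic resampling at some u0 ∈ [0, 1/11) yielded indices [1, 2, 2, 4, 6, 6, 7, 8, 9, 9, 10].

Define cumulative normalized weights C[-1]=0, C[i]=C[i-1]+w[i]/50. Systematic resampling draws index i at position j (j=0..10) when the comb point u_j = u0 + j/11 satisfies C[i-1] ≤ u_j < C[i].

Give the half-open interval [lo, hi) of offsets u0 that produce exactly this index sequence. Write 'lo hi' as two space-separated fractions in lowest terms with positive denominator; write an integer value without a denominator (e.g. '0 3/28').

C = [1/25, 7/50, 7/25, 3/10, 9/25, 19/50, 27/50, 7/10, 4/5, 49/50, 1]
j=0 picked index 1: u0 ∈ [1/25, 7/50)
j=1 picked index 2: u0 ∈ [27/550, 52/275)
j=2 picked index 2: u0 ∈ [-23/550, 27/275)
j=3 picked index 4: u0 ∈ [3/110, 24/275)
j=4 picked index 6: u0 ∈ [9/550, 97/550)
j=5 picked index 6: u0 ∈ [-41/550, 47/550)
j=6 picked index 7: u0 ∈ [-3/550, 17/110)
j=7 picked index 8: u0 ∈ [7/110, 9/55)
j=8 picked index 9: u0 ∈ [4/55, 139/550)
j=9 picked index 9: u0 ∈ [-1/55, 89/550)
j=10 picked index 10: u0 ∈ [39/550, 1/11)
intersection: [4/55, 47/550)

4/55 47/550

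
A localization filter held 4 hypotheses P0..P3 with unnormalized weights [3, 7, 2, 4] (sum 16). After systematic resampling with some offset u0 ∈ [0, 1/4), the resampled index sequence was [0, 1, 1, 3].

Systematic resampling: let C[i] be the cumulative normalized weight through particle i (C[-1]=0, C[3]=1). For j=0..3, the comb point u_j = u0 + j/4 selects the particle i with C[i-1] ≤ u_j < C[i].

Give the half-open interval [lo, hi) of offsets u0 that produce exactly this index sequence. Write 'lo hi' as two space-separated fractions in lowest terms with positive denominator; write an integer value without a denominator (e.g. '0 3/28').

C = [3/16, 5/8, 3/4, 1]
j=0 picked index 0: u0 ∈ [0, 3/16)
j=1 picked index 1: u0 ∈ [-1/16, 3/8)
j=2 picked index 1: u0 ∈ [-5/16, 1/8)
j=3 picked index 3: u0 ∈ [0, 1/4)
intersection: [0, 1/8)

0 1/8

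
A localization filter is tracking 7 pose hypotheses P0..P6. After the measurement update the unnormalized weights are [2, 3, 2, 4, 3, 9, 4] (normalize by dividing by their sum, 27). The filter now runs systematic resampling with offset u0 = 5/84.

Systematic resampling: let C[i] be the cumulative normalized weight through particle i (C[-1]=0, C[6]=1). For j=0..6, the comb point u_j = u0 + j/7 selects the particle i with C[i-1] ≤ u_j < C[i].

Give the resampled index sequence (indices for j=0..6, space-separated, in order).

0 2 3 4 5 5 6

C = [2/27, 5/27, 7/27, 11/27, 14/27, 23/27, 1]
j=0: u_0=5/84 ∈ [0, 2/27) → index 0
j=1: u_1=17/84 ∈ [5/27, 7/27) → index 2
j=2: u_2=29/84 ∈ [7/27, 11/27) → index 3
j=3: u_3=41/84 ∈ [11/27, 14/27) → index 4
j=4: u_4=53/84 ∈ [14/27, 23/27) → index 5
j=5: u_5=65/84 ∈ [14/27, 23/27) → index 5
j=6: u_6=11/12 ∈ [23/27, 1) → index 6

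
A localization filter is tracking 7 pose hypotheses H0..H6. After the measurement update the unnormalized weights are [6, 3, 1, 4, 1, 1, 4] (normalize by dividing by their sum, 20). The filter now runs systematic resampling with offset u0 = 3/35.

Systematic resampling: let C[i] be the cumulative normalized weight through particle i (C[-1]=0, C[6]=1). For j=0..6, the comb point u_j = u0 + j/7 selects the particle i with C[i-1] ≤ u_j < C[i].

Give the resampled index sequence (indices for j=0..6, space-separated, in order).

C = [3/10, 9/20, 1/2, 7/10, 3/4, 4/5, 1]
j=0: u_0=3/35 ∈ [0, 3/10) → index 0
j=1: u_1=8/35 ∈ [0, 3/10) → index 0
j=2: u_2=13/35 ∈ [3/10, 9/20) → index 1
j=3: u_3=18/35 ∈ [1/2, 7/10) → index 3
j=4: u_4=23/35 ∈ [1/2, 7/10) → index 3
j=5: u_5=4/5 ∈ [4/5, 1) → index 6
j=6: u_6=33/35 ∈ [4/5, 1) → index 6

0 0 1 3 3 6 6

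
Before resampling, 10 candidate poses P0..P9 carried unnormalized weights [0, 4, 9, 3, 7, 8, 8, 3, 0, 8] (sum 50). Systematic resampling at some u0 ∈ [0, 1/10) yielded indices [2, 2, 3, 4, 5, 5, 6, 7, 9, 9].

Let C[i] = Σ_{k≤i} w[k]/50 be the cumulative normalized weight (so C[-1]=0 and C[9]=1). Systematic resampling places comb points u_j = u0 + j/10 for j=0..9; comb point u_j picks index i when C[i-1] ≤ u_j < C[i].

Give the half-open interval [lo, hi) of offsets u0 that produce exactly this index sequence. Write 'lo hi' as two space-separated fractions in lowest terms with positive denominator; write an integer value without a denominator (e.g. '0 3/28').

2/25 1/10

C = [0, 2/25, 13/50, 8/25, 23/50, 31/50, 39/50, 21/25, 21/25, 1]
j=0 picked index 2: u0 ∈ [2/25, 13/50)
j=1 picked index 2: u0 ∈ [-1/50, 4/25)
j=2 picked index 3: u0 ∈ [3/50, 3/25)
j=3 picked index 4: u0 ∈ [1/50, 4/25)
j=4 picked index 5: u0 ∈ [3/50, 11/50)
j=5 picked index 5: u0 ∈ [-1/25, 3/25)
j=6 picked index 6: u0 ∈ [1/50, 9/50)
j=7 picked index 7: u0 ∈ [2/25, 7/50)
j=8 picked index 9: u0 ∈ [1/25, 1/5)
j=9 picked index 9: u0 ∈ [-3/50, 1/10)
intersection: [2/25, 1/10)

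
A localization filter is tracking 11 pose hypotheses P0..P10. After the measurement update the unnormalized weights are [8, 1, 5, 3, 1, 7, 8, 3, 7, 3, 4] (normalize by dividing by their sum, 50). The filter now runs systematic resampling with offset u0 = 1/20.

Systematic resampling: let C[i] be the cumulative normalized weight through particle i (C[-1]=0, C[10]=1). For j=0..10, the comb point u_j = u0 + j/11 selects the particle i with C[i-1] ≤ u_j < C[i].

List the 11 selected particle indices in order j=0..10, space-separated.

C = [4/25, 9/50, 7/25, 17/50, 9/25, 1/2, 33/50, 18/25, 43/50, 23/25, 1]
j=0: u_0=1/20 ∈ [0, 4/25) → index 0
j=1: u_1=31/220 ∈ [0, 4/25) → index 0
j=2: u_2=51/220 ∈ [9/50, 7/25) → index 2
j=3: u_3=71/220 ∈ [7/25, 17/50) → index 3
j=4: u_4=91/220 ∈ [9/25, 1/2) → index 5
j=5: u_5=111/220 ∈ [1/2, 33/50) → index 6
j=6: u_6=131/220 ∈ [1/2, 33/50) → index 6
j=7: u_7=151/220 ∈ [33/50, 18/25) → index 7
j=8: u_8=171/220 ∈ [18/25, 43/50) → index 8
j=9: u_9=191/220 ∈ [43/50, 23/25) → index 9
j=10: u_10=211/220 ∈ [23/25, 1) → index 10

0 0 2 3 5 6 6 7 8 9 10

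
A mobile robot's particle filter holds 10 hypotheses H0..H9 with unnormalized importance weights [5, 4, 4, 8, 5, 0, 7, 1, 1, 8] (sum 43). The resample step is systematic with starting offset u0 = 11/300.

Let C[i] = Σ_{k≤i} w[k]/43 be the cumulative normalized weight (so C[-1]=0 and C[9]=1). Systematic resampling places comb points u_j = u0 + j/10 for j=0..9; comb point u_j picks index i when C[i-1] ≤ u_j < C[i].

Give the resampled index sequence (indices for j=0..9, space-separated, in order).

0 1 2 3 3 4 6 6 9 9

C = [5/43, 9/43, 13/43, 21/43, 26/43, 26/43, 33/43, 34/43, 35/43, 1]
j=0: u_0=11/300 ∈ [0, 5/43) → index 0
j=1: u_1=41/300 ∈ [5/43, 9/43) → index 1
j=2: u_2=71/300 ∈ [9/43, 13/43) → index 2
j=3: u_3=101/300 ∈ [13/43, 21/43) → index 3
j=4: u_4=131/300 ∈ [13/43, 21/43) → index 3
j=5: u_5=161/300 ∈ [21/43, 26/43) → index 4
j=6: u_6=191/300 ∈ [26/43, 33/43) → index 6
j=7: u_7=221/300 ∈ [26/43, 33/43) → index 6
j=8: u_8=251/300 ∈ [35/43, 1) → index 9
j=9: u_9=281/300 ∈ [35/43, 1) → index 9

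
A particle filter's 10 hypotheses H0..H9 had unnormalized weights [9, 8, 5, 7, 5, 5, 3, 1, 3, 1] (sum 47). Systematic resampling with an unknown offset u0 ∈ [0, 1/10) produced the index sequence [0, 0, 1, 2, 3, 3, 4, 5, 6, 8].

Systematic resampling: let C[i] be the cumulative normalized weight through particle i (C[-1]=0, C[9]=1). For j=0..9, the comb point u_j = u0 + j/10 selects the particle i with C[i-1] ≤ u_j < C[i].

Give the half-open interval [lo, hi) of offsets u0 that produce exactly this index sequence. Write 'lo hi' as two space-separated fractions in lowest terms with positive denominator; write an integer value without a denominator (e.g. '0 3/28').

C = [9/47, 17/47, 22/47, 29/47, 34/47, 39/47, 42/47, 43/47, 46/47, 1]
j=0 picked index 0: u0 ∈ [0, 9/47)
j=1 picked index 0: u0 ∈ [-1/10, 43/470)
j=2 picked index 1: u0 ∈ [-2/235, 38/235)
j=3 picked index 2: u0 ∈ [29/470, 79/470)
j=4 picked index 3: u0 ∈ [16/235, 51/235)
j=5 picked index 3: u0 ∈ [-3/94, 11/94)
j=6 picked index 4: u0 ∈ [4/235, 29/235)
j=7 picked index 5: u0 ∈ [11/470, 61/470)
j=8 picked index 6: u0 ∈ [7/235, 22/235)
j=9 picked index 8: u0 ∈ [7/470, 37/470)
intersection: [16/235, 37/470)

16/235 37/470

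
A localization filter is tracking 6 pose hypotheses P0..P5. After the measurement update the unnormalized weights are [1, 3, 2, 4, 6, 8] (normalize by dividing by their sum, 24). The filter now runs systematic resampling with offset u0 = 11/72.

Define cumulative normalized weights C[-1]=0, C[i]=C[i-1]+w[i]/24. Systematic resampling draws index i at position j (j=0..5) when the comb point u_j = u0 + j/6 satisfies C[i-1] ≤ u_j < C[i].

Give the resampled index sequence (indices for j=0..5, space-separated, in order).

C = [1/24, 1/6, 1/4, 5/12, 2/3, 1]
j=0: u_0=11/72 ∈ [1/24, 1/6) → index 1
j=1: u_1=23/72 ∈ [1/4, 5/12) → index 3
j=2: u_2=35/72 ∈ [5/12, 2/3) → index 4
j=3: u_3=47/72 ∈ [5/12, 2/3) → index 4
j=4: u_4=59/72 ∈ [2/3, 1) → index 5
j=5: u_5=71/72 ∈ [2/3, 1) → index 5

1 3 4 4 5 5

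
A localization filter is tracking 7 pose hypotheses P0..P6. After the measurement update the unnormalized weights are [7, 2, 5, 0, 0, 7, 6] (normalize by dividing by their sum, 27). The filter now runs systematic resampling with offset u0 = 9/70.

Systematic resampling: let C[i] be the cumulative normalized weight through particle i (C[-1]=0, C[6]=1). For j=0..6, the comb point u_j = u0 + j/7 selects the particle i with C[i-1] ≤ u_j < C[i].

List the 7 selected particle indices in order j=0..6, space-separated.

C = [7/27, 1/3, 14/27, 14/27, 14/27, 7/9, 1]
j=0: u_0=9/70 ∈ [0, 7/27) → index 0
j=1: u_1=19/70 ∈ [7/27, 1/3) → index 1
j=2: u_2=29/70 ∈ [1/3, 14/27) → index 2
j=3: u_3=39/70 ∈ [14/27, 7/9) → index 5
j=4: u_4=7/10 ∈ [14/27, 7/9) → index 5
j=5: u_5=59/70 ∈ [7/9, 1) → index 6
j=6: u_6=69/70 ∈ [7/9, 1) → index 6

0 1 2 5 5 6 6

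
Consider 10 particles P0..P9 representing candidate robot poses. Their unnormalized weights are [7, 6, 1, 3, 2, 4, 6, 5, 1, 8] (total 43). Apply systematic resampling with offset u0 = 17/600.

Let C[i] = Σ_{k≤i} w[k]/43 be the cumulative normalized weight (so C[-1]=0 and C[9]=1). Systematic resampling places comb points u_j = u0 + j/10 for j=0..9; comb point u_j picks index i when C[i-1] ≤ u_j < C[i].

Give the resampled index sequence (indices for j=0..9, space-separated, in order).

C = [7/43, 13/43, 14/43, 17/43, 19/43, 23/43, 29/43, 34/43, 35/43, 1]
j=0: u_0=17/600 ∈ [0, 7/43) → index 0
j=1: u_1=77/600 ∈ [0, 7/43) → index 0
j=2: u_2=137/600 ∈ [7/43, 13/43) → index 1
j=3: u_3=197/600 ∈ [14/43, 17/43) → index 3
j=4: u_4=257/600 ∈ [17/43, 19/43) → index 4
j=5: u_5=317/600 ∈ [19/43, 23/43) → index 5
j=6: u_6=377/600 ∈ [23/43, 29/43) → index 6
j=7: u_7=437/600 ∈ [29/43, 34/43) → index 7
j=8: u_8=497/600 ∈ [35/43, 1) → index 9
j=9: u_9=557/600 ∈ [35/43, 1) → index 9

0 0 1 3 4 5 6 7 9 9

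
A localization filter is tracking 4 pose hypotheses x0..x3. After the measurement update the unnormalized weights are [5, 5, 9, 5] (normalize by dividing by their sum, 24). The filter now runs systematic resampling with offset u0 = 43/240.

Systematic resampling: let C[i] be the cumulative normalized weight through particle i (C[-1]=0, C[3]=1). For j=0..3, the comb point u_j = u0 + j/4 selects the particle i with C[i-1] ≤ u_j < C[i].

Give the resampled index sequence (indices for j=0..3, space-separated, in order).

C = [5/24, 5/12, 19/24, 1]
j=0: u_0=43/240 ∈ [0, 5/24) → index 0
j=1: u_1=103/240 ∈ [5/12, 19/24) → index 2
j=2: u_2=163/240 ∈ [5/12, 19/24) → index 2
j=3: u_3=223/240 ∈ [19/24, 1) → index 3

0 2 2 3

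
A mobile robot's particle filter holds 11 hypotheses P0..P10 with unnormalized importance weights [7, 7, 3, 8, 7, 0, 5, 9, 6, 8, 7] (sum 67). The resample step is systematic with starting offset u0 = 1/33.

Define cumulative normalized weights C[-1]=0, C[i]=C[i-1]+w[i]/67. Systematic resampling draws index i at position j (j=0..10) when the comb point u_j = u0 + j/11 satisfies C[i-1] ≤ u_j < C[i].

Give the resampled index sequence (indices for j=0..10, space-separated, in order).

0 1 2 3 4 6 7 7 8 9 10

C = [7/67, 14/67, 17/67, 25/67, 32/67, 32/67, 37/67, 46/67, 52/67, 60/67, 1]
j=0: u_0=1/33 ∈ [0, 7/67) → index 0
j=1: u_1=4/33 ∈ [7/67, 14/67) → index 1
j=2: u_2=7/33 ∈ [14/67, 17/67) → index 2
j=3: u_3=10/33 ∈ [17/67, 25/67) → index 3
j=4: u_4=13/33 ∈ [25/67, 32/67) → index 4
j=5: u_5=16/33 ∈ [32/67, 37/67) → index 6
j=6: u_6=19/33 ∈ [37/67, 46/67) → index 7
j=7: u_7=2/3 ∈ [37/67, 46/67) → index 7
j=8: u_8=25/33 ∈ [46/67, 52/67) → index 8
j=9: u_9=28/33 ∈ [52/67, 60/67) → index 9
j=10: u_10=31/33 ∈ [60/67, 1) → index 10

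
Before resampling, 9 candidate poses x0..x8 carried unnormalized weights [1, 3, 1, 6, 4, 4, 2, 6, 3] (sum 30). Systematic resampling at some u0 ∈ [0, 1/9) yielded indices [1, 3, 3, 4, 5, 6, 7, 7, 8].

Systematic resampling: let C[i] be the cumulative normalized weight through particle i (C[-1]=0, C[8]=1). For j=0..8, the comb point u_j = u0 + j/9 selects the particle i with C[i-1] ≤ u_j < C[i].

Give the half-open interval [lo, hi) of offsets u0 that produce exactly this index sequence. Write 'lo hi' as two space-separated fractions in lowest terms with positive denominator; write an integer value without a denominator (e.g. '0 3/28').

7/90 1/9

C = [1/30, 2/15, 1/6, 11/30, 1/2, 19/30, 7/10, 9/10, 1]
j=0 picked index 1: u0 ∈ [1/30, 2/15)
j=1 picked index 3: u0 ∈ [1/18, 23/90)
j=2 picked index 3: u0 ∈ [-1/18, 13/90)
j=3 picked index 4: u0 ∈ [1/30, 1/6)
j=4 picked index 5: u0 ∈ [1/18, 17/90)
j=5 picked index 6: u0 ∈ [7/90, 13/90)
j=6 picked index 7: u0 ∈ [1/30, 7/30)
j=7 picked index 7: u0 ∈ [-7/90, 11/90)
j=8 picked index 8: u0 ∈ [1/90, 1/9)
intersection: [7/90, 1/9)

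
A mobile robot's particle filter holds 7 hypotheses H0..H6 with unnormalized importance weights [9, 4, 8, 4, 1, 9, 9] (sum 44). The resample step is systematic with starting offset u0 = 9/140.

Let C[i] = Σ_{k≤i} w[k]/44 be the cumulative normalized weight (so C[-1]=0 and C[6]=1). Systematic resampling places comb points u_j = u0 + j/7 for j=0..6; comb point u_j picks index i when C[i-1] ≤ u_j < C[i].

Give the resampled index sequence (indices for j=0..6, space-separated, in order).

C = [9/44, 13/44, 21/44, 25/44, 13/22, 35/44, 1]
j=0: u_0=9/140 ∈ [0, 9/44) → index 0
j=1: u_1=29/140 ∈ [9/44, 13/44) → index 1
j=2: u_2=7/20 ∈ [13/44, 21/44) → index 2
j=3: u_3=69/140 ∈ [21/44, 25/44) → index 3
j=4: u_4=89/140 ∈ [13/22, 35/44) → index 5
j=5: u_5=109/140 ∈ [13/22, 35/44) → index 5
j=6: u_6=129/140 ∈ [35/44, 1) → index 6

0 1 2 3 5 5 6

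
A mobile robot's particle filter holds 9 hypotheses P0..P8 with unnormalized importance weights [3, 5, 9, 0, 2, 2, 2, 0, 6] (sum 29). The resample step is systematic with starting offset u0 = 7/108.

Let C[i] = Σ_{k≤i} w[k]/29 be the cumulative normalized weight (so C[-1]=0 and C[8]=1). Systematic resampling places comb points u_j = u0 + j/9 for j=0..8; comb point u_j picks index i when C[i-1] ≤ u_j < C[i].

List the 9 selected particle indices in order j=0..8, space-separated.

0 1 2 2 2 4 6 8 8

C = [3/29, 8/29, 17/29, 17/29, 19/29, 21/29, 23/29, 23/29, 1]
j=0: u_0=7/108 ∈ [0, 3/29) → index 0
j=1: u_1=19/108 ∈ [3/29, 8/29) → index 1
j=2: u_2=31/108 ∈ [8/29, 17/29) → index 2
j=3: u_3=43/108 ∈ [8/29, 17/29) → index 2
j=4: u_4=55/108 ∈ [8/29, 17/29) → index 2
j=5: u_5=67/108 ∈ [17/29, 19/29) → index 4
j=6: u_6=79/108 ∈ [21/29, 23/29) → index 6
j=7: u_7=91/108 ∈ [23/29, 1) → index 8
j=8: u_8=103/108 ∈ [23/29, 1) → index 8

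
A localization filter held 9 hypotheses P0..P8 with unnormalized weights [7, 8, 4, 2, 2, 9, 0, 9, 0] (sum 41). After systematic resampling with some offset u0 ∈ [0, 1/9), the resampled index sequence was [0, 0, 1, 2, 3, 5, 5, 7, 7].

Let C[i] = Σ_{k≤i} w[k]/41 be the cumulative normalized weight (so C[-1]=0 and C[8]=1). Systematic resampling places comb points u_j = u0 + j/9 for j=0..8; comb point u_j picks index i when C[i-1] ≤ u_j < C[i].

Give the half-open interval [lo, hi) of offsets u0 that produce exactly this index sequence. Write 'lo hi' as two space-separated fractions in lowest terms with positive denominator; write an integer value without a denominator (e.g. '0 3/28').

4/123 22/369

C = [7/41, 15/41, 19/41, 21/41, 23/41, 32/41, 32/41, 1, 1]
j=0 picked index 0: u0 ∈ [0, 7/41)
j=1 picked index 0: u0 ∈ [-1/9, 22/369)
j=2 picked index 1: u0 ∈ [-19/369, 53/369)
j=3 picked index 2: u0 ∈ [4/123, 16/123)
j=4 picked index 3: u0 ∈ [7/369, 25/369)
j=5 picked index 5: u0 ∈ [2/369, 83/369)
j=6 picked index 5: u0 ∈ [-13/123, 14/123)
j=7 picked index 7: u0 ∈ [1/369, 2/9)
j=8 picked index 7: u0 ∈ [-40/369, 1/9)
intersection: [4/123, 22/369)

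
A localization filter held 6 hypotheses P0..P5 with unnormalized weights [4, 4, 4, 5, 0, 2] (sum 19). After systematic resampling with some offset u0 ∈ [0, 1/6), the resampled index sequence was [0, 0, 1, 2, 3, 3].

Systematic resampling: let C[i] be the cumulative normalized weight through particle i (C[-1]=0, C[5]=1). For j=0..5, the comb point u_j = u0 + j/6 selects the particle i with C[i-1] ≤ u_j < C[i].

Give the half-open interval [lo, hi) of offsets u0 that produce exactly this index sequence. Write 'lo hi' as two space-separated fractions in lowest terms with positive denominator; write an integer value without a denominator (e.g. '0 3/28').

C = [4/19, 8/19, 12/19, 17/19, 17/19, 1]
j=0 picked index 0: u0 ∈ [0, 4/19)
j=1 picked index 0: u0 ∈ [-1/6, 5/114)
j=2 picked index 1: u0 ∈ [-7/57, 5/57)
j=3 picked index 2: u0 ∈ [-3/38, 5/38)
j=4 picked index 3: u0 ∈ [-2/57, 13/57)
j=5 picked index 3: u0 ∈ [-23/114, 7/114)
intersection: [0, 5/114)

0 5/114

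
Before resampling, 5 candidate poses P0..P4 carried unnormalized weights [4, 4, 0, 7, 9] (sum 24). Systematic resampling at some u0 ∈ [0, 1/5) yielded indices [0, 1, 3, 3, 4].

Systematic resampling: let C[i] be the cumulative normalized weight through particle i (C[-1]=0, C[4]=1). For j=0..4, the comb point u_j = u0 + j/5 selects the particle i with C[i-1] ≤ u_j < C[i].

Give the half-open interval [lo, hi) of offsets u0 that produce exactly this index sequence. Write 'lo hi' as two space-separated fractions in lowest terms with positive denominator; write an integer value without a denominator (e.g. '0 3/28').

0 1/40

C = [1/6, 1/3, 1/3, 5/8, 1]
j=0 picked index 0: u0 ∈ [0, 1/6)
j=1 picked index 1: u0 ∈ [-1/30, 2/15)
j=2 picked index 3: u0 ∈ [-1/15, 9/40)
j=3 picked index 3: u0 ∈ [-4/15, 1/40)
j=4 picked index 4: u0 ∈ [-7/40, 1/5)
intersection: [0, 1/40)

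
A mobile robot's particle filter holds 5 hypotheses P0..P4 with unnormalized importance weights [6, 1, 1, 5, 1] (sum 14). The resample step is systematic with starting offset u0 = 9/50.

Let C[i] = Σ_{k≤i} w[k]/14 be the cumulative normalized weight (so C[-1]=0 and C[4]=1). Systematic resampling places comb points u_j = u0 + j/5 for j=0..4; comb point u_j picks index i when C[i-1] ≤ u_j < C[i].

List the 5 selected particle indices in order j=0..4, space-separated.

0 0 3 3 4

C = [3/7, 1/2, 4/7, 13/14, 1]
j=0: u_0=9/50 ∈ [0, 3/7) → index 0
j=1: u_1=19/50 ∈ [0, 3/7) → index 0
j=2: u_2=29/50 ∈ [4/7, 13/14) → index 3
j=3: u_3=39/50 ∈ [4/7, 13/14) → index 3
j=4: u_4=49/50 ∈ [13/14, 1) → index 4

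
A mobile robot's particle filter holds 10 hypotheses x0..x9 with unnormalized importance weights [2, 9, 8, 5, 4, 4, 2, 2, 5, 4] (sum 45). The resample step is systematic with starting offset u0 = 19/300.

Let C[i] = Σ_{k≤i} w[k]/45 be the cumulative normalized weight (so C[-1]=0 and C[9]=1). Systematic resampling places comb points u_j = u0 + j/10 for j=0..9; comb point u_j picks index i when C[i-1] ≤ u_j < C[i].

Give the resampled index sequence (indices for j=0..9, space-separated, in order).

C = [2/45, 11/45, 19/45, 8/15, 28/45, 32/45, 34/45, 4/5, 41/45, 1]
j=0: u_0=19/300 ∈ [2/45, 11/45) → index 1
j=1: u_1=49/300 ∈ [2/45, 11/45) → index 1
j=2: u_2=79/300 ∈ [11/45, 19/45) → index 2
j=3: u_3=109/300 ∈ [11/45, 19/45) → index 2
j=4: u_4=139/300 ∈ [19/45, 8/15) → index 3
j=5: u_5=169/300 ∈ [8/15, 28/45) → index 4
j=6: u_6=199/300 ∈ [28/45, 32/45) → index 5
j=7: u_7=229/300 ∈ [34/45, 4/5) → index 7
j=8: u_8=259/300 ∈ [4/5, 41/45) → index 8
j=9: u_9=289/300 ∈ [41/45, 1) → index 9

1 1 2 2 3 4 5 7 8 9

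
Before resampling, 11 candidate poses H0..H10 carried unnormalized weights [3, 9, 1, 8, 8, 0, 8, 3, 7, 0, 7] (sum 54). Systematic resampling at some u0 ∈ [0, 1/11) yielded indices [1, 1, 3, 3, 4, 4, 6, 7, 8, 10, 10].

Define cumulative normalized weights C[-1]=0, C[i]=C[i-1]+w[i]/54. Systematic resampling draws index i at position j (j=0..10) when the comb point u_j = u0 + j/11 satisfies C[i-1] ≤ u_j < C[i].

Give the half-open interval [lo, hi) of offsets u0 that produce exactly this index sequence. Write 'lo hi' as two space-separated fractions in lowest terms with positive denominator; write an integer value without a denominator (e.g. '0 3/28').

35/594 49/594

C = [1/18, 2/9, 13/54, 7/18, 29/54, 29/54, 37/54, 20/27, 47/54, 47/54, 1]
j=0 picked index 1: u0 ∈ [1/18, 2/9)
j=1 picked index 1: u0 ∈ [-7/198, 13/99)
j=2 picked index 3: u0 ∈ [35/594, 41/198)
j=3 picked index 3: u0 ∈ [-19/594, 23/198)
j=4 picked index 4: u0 ∈ [5/198, 103/594)
j=5 picked index 4: u0 ∈ [-13/198, 49/594)
j=6 picked index 6: u0 ∈ [-5/594, 83/594)
j=7 picked index 7: u0 ∈ [29/594, 31/297)
j=8 picked index 8: u0 ∈ [4/297, 85/594)
j=9 picked index 10: u0 ∈ [31/594, 2/11)
j=10 picked index 10: u0 ∈ [-23/594, 1/11)
intersection: [35/594, 49/594)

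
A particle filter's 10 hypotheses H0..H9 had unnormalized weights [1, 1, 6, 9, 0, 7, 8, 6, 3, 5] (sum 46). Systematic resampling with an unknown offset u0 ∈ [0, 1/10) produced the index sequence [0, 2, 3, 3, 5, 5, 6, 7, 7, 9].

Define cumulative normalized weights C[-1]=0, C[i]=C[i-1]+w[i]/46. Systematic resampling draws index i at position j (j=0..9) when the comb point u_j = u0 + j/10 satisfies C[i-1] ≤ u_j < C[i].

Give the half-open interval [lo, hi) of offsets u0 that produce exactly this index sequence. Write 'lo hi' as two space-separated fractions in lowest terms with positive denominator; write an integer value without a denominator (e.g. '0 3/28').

0 1/46

C = [1/46, 1/23, 4/23, 17/46, 17/46, 12/23, 16/23, 19/23, 41/46, 1]
j=0 picked index 0: u0 ∈ [0, 1/46)
j=1 picked index 2: u0 ∈ [-13/230, 17/230)
j=2 picked index 3: u0 ∈ [-3/115, 39/230)
j=3 picked index 3: u0 ∈ [-29/230, 8/115)
j=4 picked index 5: u0 ∈ [-7/230, 14/115)
j=5 picked index 5: u0 ∈ [-3/23, 1/46)
j=6 picked index 6: u0 ∈ [-9/115, 11/115)
j=7 picked index 7: u0 ∈ [-1/230, 29/230)
j=8 picked index 7: u0 ∈ [-12/115, 3/115)
j=9 picked index 9: u0 ∈ [-1/115, 1/10)
intersection: [0, 1/46)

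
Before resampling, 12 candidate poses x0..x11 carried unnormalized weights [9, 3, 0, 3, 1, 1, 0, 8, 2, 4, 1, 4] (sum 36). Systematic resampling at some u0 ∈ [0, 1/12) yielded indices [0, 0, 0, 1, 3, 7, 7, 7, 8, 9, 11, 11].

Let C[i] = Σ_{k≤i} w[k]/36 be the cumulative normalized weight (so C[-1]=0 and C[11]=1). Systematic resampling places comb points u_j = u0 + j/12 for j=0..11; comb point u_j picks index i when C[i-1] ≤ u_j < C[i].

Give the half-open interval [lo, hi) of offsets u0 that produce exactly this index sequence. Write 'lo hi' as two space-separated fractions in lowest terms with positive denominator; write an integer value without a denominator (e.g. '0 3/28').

1/18 1/12

C = [1/4, 1/3, 1/3, 5/12, 4/9, 17/36, 17/36, 25/36, 3/4, 31/36, 8/9, 1]
j=0 picked index 0: u0 ∈ [0, 1/4)
j=1 picked index 0: u0 ∈ [-1/12, 1/6)
j=2 picked index 0: u0 ∈ [-1/6, 1/12)
j=3 picked index 1: u0 ∈ [0, 1/12)
j=4 picked index 3: u0 ∈ [0, 1/12)
j=5 picked index 7: u0 ∈ [1/18, 5/18)
j=6 picked index 7: u0 ∈ [-1/36, 7/36)
j=7 picked index 7: u0 ∈ [-1/9, 1/9)
j=8 picked index 8: u0 ∈ [1/36, 1/12)
j=9 picked index 9: u0 ∈ [0, 1/9)
j=10 picked index 11: u0 ∈ [1/18, 1/6)
j=11 picked index 11: u0 ∈ [-1/36, 1/12)
intersection: [1/18, 1/12)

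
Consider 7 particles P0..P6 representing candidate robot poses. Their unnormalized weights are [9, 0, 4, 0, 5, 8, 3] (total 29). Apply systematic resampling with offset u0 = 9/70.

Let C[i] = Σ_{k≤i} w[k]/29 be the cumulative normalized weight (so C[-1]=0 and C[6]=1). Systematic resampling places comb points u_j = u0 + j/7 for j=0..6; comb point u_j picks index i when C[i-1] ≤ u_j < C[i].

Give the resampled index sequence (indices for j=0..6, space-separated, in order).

C = [9/29, 9/29, 13/29, 13/29, 18/29, 26/29, 1]
j=0: u_0=9/70 ∈ [0, 9/29) → index 0
j=1: u_1=19/70 ∈ [0, 9/29) → index 0
j=2: u_2=29/70 ∈ [9/29, 13/29) → index 2
j=3: u_3=39/70 ∈ [13/29, 18/29) → index 4
j=4: u_4=7/10 ∈ [18/29, 26/29) → index 5
j=5: u_5=59/70 ∈ [18/29, 26/29) → index 5
j=6: u_6=69/70 ∈ [26/29, 1) → index 6

0 0 2 4 5 5 6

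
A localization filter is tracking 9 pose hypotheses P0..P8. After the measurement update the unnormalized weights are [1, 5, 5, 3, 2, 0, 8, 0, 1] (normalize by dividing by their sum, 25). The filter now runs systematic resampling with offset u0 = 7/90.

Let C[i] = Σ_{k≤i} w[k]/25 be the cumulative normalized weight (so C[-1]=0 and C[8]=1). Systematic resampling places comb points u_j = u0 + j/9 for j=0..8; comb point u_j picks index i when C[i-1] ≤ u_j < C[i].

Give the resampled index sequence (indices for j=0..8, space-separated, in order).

C = [1/25, 6/25, 11/25, 14/25, 16/25, 16/25, 24/25, 24/25, 1]
j=0: u_0=7/90 ∈ [1/25, 6/25) → index 1
j=1: u_1=17/90 ∈ [1/25, 6/25) → index 1
j=2: u_2=3/10 ∈ [6/25, 11/25) → index 2
j=3: u_3=37/90 ∈ [6/25, 11/25) → index 2
j=4: u_4=47/90 ∈ [11/25, 14/25) → index 3
j=5: u_5=19/30 ∈ [14/25, 16/25) → index 4
j=6: u_6=67/90 ∈ [16/25, 24/25) → index 6
j=7: u_7=77/90 ∈ [16/25, 24/25) → index 6
j=8: u_8=29/30 ∈ [24/25, 1) → index 8

1 1 2 2 3 4 6 6 8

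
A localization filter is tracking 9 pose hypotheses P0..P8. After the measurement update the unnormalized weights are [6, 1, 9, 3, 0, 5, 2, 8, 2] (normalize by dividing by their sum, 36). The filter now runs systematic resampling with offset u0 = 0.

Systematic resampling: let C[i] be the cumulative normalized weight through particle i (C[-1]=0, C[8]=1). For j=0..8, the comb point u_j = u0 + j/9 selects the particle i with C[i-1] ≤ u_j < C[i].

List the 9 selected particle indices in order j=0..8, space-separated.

0 0 2 2 3 5 6 7 7

C = [1/6, 7/36, 4/9, 19/36, 19/36, 2/3, 13/18, 17/18, 1]
j=0: u_0=0 ∈ [0, 1/6) → index 0
j=1: u_1=1/9 ∈ [0, 1/6) → index 0
j=2: u_2=2/9 ∈ [7/36, 4/9) → index 2
j=3: u_3=1/3 ∈ [7/36, 4/9) → index 2
j=4: u_4=4/9 ∈ [4/9, 19/36) → index 3
j=5: u_5=5/9 ∈ [19/36, 2/3) → index 5
j=6: u_6=2/3 ∈ [2/3, 13/18) → index 6
j=7: u_7=7/9 ∈ [13/18, 17/18) → index 7
j=8: u_8=8/9 ∈ [13/18, 17/18) → index 7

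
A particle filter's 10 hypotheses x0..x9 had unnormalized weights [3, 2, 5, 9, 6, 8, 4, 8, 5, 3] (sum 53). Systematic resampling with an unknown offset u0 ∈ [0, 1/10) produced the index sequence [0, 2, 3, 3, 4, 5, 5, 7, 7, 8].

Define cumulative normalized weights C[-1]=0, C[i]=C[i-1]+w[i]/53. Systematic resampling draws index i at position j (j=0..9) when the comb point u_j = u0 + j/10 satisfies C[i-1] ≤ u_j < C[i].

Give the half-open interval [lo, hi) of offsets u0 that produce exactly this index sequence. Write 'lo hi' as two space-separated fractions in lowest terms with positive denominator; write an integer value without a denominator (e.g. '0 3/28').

0 6/265

C = [3/53, 5/53, 10/53, 19/53, 25/53, 33/53, 37/53, 45/53, 50/53, 1]
j=0 picked index 0: u0 ∈ [0, 3/53)
j=1 picked index 2: u0 ∈ [-3/530, 47/530)
j=2 picked index 3: u0 ∈ [-3/265, 42/265)
j=3 picked index 3: u0 ∈ [-59/530, 31/530)
j=4 picked index 4: u0 ∈ [-11/265, 19/265)
j=5 picked index 5: u0 ∈ [-3/106, 13/106)
j=6 picked index 5: u0 ∈ [-34/265, 6/265)
j=7 picked index 7: u0 ∈ [-1/530, 79/530)
j=8 picked index 7: u0 ∈ [-27/265, 13/265)
j=9 picked index 8: u0 ∈ [-27/530, 23/530)
intersection: [0, 6/265)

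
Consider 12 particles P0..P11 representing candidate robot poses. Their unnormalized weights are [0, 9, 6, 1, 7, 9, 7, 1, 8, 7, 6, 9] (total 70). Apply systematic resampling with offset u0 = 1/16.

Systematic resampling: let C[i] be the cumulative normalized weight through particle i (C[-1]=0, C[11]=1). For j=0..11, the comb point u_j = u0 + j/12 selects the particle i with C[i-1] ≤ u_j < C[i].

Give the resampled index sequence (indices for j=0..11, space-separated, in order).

1 2 4 4 5 6 7 8 9 10 11 11

C = [0, 9/70, 3/14, 8/35, 23/70, 16/35, 39/70, 4/7, 24/35, 11/14, 61/70, 1]
j=0: u_0=1/16 ∈ [0, 9/70) → index 1
j=1: u_1=7/48 ∈ [9/70, 3/14) → index 2
j=2: u_2=11/48 ∈ [8/35, 23/70) → index 4
j=3: u_3=5/16 ∈ [8/35, 23/70) → index 4
j=4: u_4=19/48 ∈ [23/70, 16/35) → index 5
j=5: u_5=23/48 ∈ [16/35, 39/70) → index 6
j=6: u_6=9/16 ∈ [39/70, 4/7) → index 7
j=7: u_7=31/48 ∈ [4/7, 24/35) → index 8
j=8: u_8=35/48 ∈ [24/35, 11/14) → index 9
j=9: u_9=13/16 ∈ [11/14, 61/70) → index 10
j=10: u_10=43/48 ∈ [61/70, 1) → index 11
j=11: u_11=47/48 ∈ [61/70, 1) → index 11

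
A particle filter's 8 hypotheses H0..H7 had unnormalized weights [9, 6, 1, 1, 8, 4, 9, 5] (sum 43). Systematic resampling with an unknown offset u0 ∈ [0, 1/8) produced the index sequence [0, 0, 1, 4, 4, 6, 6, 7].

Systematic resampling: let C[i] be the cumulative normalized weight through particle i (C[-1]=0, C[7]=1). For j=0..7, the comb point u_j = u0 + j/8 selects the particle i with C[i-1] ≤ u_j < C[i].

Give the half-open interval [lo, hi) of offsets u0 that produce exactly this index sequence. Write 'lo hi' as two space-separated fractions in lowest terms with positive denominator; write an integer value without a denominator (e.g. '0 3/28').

C = [9/43, 15/43, 16/43, 17/43, 25/43, 29/43, 38/43, 1]
j=0 picked index 0: u0 ∈ [0, 9/43)
j=1 picked index 0: u0 ∈ [-1/8, 29/344)
j=2 picked index 1: u0 ∈ [-7/172, 17/172)
j=3 picked index 4: u0 ∈ [7/344, 71/344)
j=4 picked index 4: u0 ∈ [-9/86, 7/86)
j=5 picked index 6: u0 ∈ [17/344, 89/344)
j=6 picked index 6: u0 ∈ [-13/172, 23/172)
j=7 picked index 7: u0 ∈ [3/344, 1/8)
intersection: [17/344, 7/86)

17/344 7/86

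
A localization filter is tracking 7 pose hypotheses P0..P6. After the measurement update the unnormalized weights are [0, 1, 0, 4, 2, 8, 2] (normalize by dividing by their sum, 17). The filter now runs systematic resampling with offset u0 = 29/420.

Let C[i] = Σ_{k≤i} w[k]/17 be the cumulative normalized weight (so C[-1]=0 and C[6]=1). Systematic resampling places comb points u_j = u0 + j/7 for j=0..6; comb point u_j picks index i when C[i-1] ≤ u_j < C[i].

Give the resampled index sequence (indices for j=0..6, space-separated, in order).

3 3 4 5 5 5 6

C = [0, 1/17, 1/17, 5/17, 7/17, 15/17, 1]
j=0: u_0=29/420 ∈ [1/17, 5/17) → index 3
j=1: u_1=89/420 ∈ [1/17, 5/17) → index 3
j=2: u_2=149/420 ∈ [5/17, 7/17) → index 4
j=3: u_3=209/420 ∈ [7/17, 15/17) → index 5
j=4: u_4=269/420 ∈ [7/17, 15/17) → index 5
j=5: u_5=47/60 ∈ [7/17, 15/17) → index 5
j=6: u_6=389/420 ∈ [15/17, 1) → index 6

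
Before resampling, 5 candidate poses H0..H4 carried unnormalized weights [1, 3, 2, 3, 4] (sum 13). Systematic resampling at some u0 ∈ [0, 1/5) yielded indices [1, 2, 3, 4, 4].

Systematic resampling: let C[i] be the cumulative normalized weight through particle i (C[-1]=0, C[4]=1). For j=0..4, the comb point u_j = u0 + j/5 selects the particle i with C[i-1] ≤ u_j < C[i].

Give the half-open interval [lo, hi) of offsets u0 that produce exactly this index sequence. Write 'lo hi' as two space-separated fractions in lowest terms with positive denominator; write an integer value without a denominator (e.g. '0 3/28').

C = [1/13, 4/13, 6/13, 9/13, 1]
j=0 picked index 1: u0 ∈ [1/13, 4/13)
j=1 picked index 2: u0 ∈ [7/65, 17/65)
j=2 picked index 3: u0 ∈ [4/65, 19/65)
j=3 picked index 4: u0 ∈ [6/65, 2/5)
j=4 picked index 4: u0 ∈ [-7/65, 1/5)
intersection: [7/65, 1/5)

7/65 1/5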